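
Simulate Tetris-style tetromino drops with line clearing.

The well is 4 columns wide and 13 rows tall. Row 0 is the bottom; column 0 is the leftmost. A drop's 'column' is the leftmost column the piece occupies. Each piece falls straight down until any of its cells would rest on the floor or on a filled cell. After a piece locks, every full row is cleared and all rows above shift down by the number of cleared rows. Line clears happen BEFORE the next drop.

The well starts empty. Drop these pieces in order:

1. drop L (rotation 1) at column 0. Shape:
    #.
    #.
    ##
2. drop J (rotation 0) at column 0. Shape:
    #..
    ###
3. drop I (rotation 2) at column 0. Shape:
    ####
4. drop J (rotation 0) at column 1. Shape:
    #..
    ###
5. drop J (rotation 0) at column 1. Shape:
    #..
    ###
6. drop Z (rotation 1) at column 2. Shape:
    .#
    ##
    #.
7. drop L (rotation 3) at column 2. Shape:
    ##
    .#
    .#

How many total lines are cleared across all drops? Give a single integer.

Drop 1: L rot1 at col 0 lands with bottom-row=0; cleared 0 line(s) (total 0); column heights now [3 1 0 0], max=3
Drop 2: J rot0 at col 0 lands with bottom-row=3; cleared 0 line(s) (total 0); column heights now [5 4 4 0], max=5
Drop 3: I rot2 at col 0 lands with bottom-row=5; cleared 1 line(s) (total 1); column heights now [5 4 4 0], max=5
Drop 4: J rot0 at col 1 lands with bottom-row=4; cleared 1 line(s) (total 2); column heights now [4 5 4 0], max=5
Drop 5: J rot0 at col 1 lands with bottom-row=5; cleared 0 line(s) (total 2); column heights now [4 7 6 6], max=7
Drop 6: Z rot1 at col 2 lands with bottom-row=6; cleared 0 line(s) (total 2); column heights now [4 7 8 9], max=9
Drop 7: L rot3 at col 2 lands with bottom-row=9; cleared 0 line(s) (total 2); column heights now [4 7 12 12], max=12

Answer: 2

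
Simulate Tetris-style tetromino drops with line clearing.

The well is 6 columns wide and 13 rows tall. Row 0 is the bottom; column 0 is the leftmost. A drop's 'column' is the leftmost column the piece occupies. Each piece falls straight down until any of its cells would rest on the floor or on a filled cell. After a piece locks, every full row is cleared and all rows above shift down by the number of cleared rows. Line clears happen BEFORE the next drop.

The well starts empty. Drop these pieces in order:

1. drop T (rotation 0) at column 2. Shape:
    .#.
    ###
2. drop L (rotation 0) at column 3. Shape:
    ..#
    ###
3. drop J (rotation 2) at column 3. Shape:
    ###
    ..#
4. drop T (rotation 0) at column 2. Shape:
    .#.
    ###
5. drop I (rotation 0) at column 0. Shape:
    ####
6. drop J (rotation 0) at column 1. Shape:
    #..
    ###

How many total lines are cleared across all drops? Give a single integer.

Drop 1: T rot0 at col 2 lands with bottom-row=0; cleared 0 line(s) (total 0); column heights now [0 0 1 2 1 0], max=2
Drop 2: L rot0 at col 3 lands with bottom-row=2; cleared 0 line(s) (total 0); column heights now [0 0 1 3 3 4], max=4
Drop 3: J rot2 at col 3 lands with bottom-row=4; cleared 0 line(s) (total 0); column heights now [0 0 1 6 6 6], max=6
Drop 4: T rot0 at col 2 lands with bottom-row=6; cleared 0 line(s) (total 0); column heights now [0 0 7 8 7 6], max=8
Drop 5: I rot0 at col 0 lands with bottom-row=8; cleared 0 line(s) (total 0); column heights now [9 9 9 9 7 6], max=9
Drop 6: J rot0 at col 1 lands with bottom-row=9; cleared 0 line(s) (total 0); column heights now [9 11 10 10 7 6], max=11

Answer: 0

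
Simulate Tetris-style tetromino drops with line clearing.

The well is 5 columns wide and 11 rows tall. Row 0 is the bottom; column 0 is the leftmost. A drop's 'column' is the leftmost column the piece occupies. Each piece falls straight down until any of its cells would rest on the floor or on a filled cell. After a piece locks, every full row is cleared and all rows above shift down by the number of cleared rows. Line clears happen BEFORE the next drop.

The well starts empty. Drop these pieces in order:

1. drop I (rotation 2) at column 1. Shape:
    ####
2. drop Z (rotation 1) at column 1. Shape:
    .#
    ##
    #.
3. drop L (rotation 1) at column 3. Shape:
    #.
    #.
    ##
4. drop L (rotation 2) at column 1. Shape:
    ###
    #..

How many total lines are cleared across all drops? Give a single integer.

Answer: 0

Derivation:
Drop 1: I rot2 at col 1 lands with bottom-row=0; cleared 0 line(s) (total 0); column heights now [0 1 1 1 1], max=1
Drop 2: Z rot1 at col 1 lands with bottom-row=1; cleared 0 line(s) (total 0); column heights now [0 3 4 1 1], max=4
Drop 3: L rot1 at col 3 lands with bottom-row=1; cleared 0 line(s) (total 0); column heights now [0 3 4 4 2], max=4
Drop 4: L rot2 at col 1 lands with bottom-row=3; cleared 0 line(s) (total 0); column heights now [0 5 5 5 2], max=5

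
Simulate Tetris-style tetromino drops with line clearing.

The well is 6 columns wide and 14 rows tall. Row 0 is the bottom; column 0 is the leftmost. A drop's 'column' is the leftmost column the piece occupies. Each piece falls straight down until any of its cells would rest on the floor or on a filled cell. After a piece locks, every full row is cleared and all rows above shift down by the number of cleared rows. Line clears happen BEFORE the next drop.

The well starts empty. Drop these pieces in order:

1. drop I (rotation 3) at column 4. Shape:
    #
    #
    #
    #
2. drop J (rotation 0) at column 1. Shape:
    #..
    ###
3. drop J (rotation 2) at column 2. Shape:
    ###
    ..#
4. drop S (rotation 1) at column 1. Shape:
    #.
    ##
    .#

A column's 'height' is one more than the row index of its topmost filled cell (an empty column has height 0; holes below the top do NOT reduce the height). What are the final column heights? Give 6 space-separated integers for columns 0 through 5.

Answer: 0 9 8 6 6 0

Derivation:
Drop 1: I rot3 at col 4 lands with bottom-row=0; cleared 0 line(s) (total 0); column heights now [0 0 0 0 4 0], max=4
Drop 2: J rot0 at col 1 lands with bottom-row=0; cleared 0 line(s) (total 0); column heights now [0 2 1 1 4 0], max=4
Drop 3: J rot2 at col 2 lands with bottom-row=4; cleared 0 line(s) (total 0); column heights now [0 2 6 6 6 0], max=6
Drop 4: S rot1 at col 1 lands with bottom-row=6; cleared 0 line(s) (total 0); column heights now [0 9 8 6 6 0], max=9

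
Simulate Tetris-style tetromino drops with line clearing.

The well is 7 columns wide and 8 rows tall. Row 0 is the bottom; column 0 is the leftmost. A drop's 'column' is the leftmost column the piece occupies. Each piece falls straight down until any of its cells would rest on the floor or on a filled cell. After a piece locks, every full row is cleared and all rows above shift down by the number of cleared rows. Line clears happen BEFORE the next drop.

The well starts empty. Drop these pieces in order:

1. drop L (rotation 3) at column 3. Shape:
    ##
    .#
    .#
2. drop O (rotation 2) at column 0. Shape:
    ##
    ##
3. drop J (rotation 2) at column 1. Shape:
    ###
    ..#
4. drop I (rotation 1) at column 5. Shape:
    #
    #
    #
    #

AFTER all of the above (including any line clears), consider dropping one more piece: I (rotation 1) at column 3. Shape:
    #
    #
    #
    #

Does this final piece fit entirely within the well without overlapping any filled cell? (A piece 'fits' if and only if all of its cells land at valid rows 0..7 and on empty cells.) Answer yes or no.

Answer: no

Derivation:
Drop 1: L rot3 at col 3 lands with bottom-row=0; cleared 0 line(s) (total 0); column heights now [0 0 0 3 3 0 0], max=3
Drop 2: O rot2 at col 0 lands with bottom-row=0; cleared 0 line(s) (total 0); column heights now [2 2 0 3 3 0 0], max=3
Drop 3: J rot2 at col 1 lands with bottom-row=3; cleared 0 line(s) (total 0); column heights now [2 5 5 5 3 0 0], max=5
Drop 4: I rot1 at col 5 lands with bottom-row=0; cleared 0 line(s) (total 0); column heights now [2 5 5 5 3 4 0], max=5
Test piece I rot1 at col 3 (width 1): heights before test = [2 5 5 5 3 4 0]; fits = False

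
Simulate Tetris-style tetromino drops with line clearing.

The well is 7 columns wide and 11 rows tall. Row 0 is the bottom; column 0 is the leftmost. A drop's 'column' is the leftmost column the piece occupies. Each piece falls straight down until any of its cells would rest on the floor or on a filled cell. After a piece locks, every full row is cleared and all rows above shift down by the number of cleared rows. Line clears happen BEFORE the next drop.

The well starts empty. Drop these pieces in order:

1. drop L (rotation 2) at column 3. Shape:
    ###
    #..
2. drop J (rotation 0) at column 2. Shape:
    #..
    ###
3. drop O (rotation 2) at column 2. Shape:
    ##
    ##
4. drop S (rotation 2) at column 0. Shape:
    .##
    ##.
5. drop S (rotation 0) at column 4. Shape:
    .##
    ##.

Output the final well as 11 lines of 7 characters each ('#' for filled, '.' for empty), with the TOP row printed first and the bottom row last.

Drop 1: L rot2 at col 3 lands with bottom-row=0; cleared 0 line(s) (total 0); column heights now [0 0 0 2 2 2 0], max=2
Drop 2: J rot0 at col 2 lands with bottom-row=2; cleared 0 line(s) (total 0); column heights now [0 0 4 3 3 2 0], max=4
Drop 3: O rot2 at col 2 lands with bottom-row=4; cleared 0 line(s) (total 0); column heights now [0 0 6 6 3 2 0], max=6
Drop 4: S rot2 at col 0 lands with bottom-row=5; cleared 0 line(s) (total 0); column heights now [6 7 7 6 3 2 0], max=7
Drop 5: S rot0 at col 4 lands with bottom-row=3; cleared 0 line(s) (total 0); column heights now [6 7 7 6 4 5 5], max=7

Answer: .......
.......
.......
.......
.##....
####...
..##.##
..#.##.
..###..
...###.
...#...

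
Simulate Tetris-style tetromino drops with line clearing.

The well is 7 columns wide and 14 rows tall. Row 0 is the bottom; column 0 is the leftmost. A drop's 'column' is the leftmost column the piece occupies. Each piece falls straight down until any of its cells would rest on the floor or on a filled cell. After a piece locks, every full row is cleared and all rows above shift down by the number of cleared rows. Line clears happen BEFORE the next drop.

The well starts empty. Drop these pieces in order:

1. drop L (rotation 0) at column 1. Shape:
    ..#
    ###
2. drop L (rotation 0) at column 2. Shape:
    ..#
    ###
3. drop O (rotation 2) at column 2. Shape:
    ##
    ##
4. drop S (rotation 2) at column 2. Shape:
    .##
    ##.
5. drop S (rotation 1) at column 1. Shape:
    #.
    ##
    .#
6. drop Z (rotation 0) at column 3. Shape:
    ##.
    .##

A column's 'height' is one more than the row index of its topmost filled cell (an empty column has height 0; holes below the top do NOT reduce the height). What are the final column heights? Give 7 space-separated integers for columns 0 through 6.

Drop 1: L rot0 at col 1 lands with bottom-row=0; cleared 0 line(s) (total 0); column heights now [0 1 1 2 0 0 0], max=2
Drop 2: L rot0 at col 2 lands with bottom-row=2; cleared 0 line(s) (total 0); column heights now [0 1 3 3 4 0 0], max=4
Drop 3: O rot2 at col 2 lands with bottom-row=3; cleared 0 line(s) (total 0); column heights now [0 1 5 5 4 0 0], max=5
Drop 4: S rot2 at col 2 lands with bottom-row=5; cleared 0 line(s) (total 0); column heights now [0 1 6 7 7 0 0], max=7
Drop 5: S rot1 at col 1 lands with bottom-row=6; cleared 0 line(s) (total 0); column heights now [0 9 8 7 7 0 0], max=9
Drop 6: Z rot0 at col 3 lands with bottom-row=7; cleared 0 line(s) (total 0); column heights now [0 9 8 9 9 8 0], max=9

Answer: 0 9 8 9 9 8 0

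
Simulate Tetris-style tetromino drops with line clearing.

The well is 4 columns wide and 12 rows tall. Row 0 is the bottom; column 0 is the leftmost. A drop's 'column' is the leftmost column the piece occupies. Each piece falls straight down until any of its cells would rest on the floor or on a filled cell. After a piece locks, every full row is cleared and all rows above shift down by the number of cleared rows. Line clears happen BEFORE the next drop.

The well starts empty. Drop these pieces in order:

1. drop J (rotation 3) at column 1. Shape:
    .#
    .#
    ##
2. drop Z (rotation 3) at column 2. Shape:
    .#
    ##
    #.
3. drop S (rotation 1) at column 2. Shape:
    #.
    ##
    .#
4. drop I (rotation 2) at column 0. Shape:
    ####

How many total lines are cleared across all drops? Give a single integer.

Answer: 1

Derivation:
Drop 1: J rot3 at col 1 lands with bottom-row=0; cleared 0 line(s) (total 0); column heights now [0 1 3 0], max=3
Drop 2: Z rot3 at col 2 lands with bottom-row=3; cleared 0 line(s) (total 0); column heights now [0 1 5 6], max=6
Drop 3: S rot1 at col 2 lands with bottom-row=6; cleared 0 line(s) (total 0); column heights now [0 1 9 8], max=9
Drop 4: I rot2 at col 0 lands with bottom-row=9; cleared 1 line(s) (total 1); column heights now [0 1 9 8], max=9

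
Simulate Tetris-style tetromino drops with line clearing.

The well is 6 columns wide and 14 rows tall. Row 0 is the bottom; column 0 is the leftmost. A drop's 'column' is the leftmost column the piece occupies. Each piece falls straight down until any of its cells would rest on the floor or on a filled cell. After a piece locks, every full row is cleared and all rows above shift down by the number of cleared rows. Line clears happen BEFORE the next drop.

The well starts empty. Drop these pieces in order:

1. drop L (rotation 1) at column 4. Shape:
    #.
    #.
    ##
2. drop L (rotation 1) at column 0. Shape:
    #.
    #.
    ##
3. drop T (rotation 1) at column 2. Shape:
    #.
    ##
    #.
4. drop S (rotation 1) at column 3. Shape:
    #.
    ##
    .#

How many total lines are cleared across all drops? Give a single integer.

Answer: 0

Derivation:
Drop 1: L rot1 at col 4 lands with bottom-row=0; cleared 0 line(s) (total 0); column heights now [0 0 0 0 3 1], max=3
Drop 2: L rot1 at col 0 lands with bottom-row=0; cleared 0 line(s) (total 0); column heights now [3 1 0 0 3 1], max=3
Drop 3: T rot1 at col 2 lands with bottom-row=0; cleared 0 line(s) (total 0); column heights now [3 1 3 2 3 1], max=3
Drop 4: S rot1 at col 3 lands with bottom-row=3; cleared 0 line(s) (total 0); column heights now [3 1 3 6 5 1], max=6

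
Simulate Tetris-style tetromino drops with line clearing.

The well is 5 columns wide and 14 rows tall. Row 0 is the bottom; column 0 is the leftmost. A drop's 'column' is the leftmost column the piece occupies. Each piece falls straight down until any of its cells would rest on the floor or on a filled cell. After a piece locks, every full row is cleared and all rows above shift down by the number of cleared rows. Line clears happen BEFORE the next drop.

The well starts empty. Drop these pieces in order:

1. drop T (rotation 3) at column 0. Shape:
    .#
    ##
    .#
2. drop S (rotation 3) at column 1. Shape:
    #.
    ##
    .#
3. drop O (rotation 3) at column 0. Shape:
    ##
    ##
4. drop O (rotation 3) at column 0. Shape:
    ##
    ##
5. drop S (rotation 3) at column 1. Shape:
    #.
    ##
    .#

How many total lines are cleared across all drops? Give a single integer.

Drop 1: T rot3 at col 0 lands with bottom-row=0; cleared 0 line(s) (total 0); column heights now [2 3 0 0 0], max=3
Drop 2: S rot3 at col 1 lands with bottom-row=2; cleared 0 line(s) (total 0); column heights now [2 5 4 0 0], max=5
Drop 3: O rot3 at col 0 lands with bottom-row=5; cleared 0 line(s) (total 0); column heights now [7 7 4 0 0], max=7
Drop 4: O rot3 at col 0 lands with bottom-row=7; cleared 0 line(s) (total 0); column heights now [9 9 4 0 0], max=9
Drop 5: S rot3 at col 1 lands with bottom-row=8; cleared 0 line(s) (total 0); column heights now [9 11 10 0 0], max=11

Answer: 0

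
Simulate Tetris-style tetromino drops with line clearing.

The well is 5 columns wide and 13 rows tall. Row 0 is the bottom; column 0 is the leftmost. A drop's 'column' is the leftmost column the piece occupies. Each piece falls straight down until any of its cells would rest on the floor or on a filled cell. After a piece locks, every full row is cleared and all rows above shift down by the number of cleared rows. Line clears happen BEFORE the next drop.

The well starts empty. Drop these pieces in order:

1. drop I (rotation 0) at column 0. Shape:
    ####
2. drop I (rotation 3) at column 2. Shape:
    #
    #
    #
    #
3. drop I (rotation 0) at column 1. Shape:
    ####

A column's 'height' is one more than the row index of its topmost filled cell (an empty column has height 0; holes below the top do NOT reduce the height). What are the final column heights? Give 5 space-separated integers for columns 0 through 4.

Answer: 1 6 6 6 6

Derivation:
Drop 1: I rot0 at col 0 lands with bottom-row=0; cleared 0 line(s) (total 0); column heights now [1 1 1 1 0], max=1
Drop 2: I rot3 at col 2 lands with bottom-row=1; cleared 0 line(s) (total 0); column heights now [1 1 5 1 0], max=5
Drop 3: I rot0 at col 1 lands with bottom-row=5; cleared 0 line(s) (total 0); column heights now [1 6 6 6 6], max=6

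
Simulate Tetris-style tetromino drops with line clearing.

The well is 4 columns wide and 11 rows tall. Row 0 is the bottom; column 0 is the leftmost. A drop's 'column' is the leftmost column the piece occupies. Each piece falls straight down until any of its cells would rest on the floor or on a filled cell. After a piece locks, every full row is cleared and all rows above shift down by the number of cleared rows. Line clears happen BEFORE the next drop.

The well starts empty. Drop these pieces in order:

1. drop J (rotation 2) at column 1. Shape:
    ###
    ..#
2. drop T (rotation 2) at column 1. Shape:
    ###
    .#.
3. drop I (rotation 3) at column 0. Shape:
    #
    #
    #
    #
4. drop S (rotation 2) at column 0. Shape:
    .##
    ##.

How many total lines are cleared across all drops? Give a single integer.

Answer: 2

Derivation:
Drop 1: J rot2 at col 1 lands with bottom-row=0; cleared 0 line(s) (total 0); column heights now [0 2 2 2], max=2
Drop 2: T rot2 at col 1 lands with bottom-row=2; cleared 0 line(s) (total 0); column heights now [0 4 4 4], max=4
Drop 3: I rot3 at col 0 lands with bottom-row=0; cleared 2 line(s) (total 2); column heights now [2 0 2 1], max=2
Drop 4: S rot2 at col 0 lands with bottom-row=2; cleared 0 line(s) (total 2); column heights now [3 4 4 1], max=4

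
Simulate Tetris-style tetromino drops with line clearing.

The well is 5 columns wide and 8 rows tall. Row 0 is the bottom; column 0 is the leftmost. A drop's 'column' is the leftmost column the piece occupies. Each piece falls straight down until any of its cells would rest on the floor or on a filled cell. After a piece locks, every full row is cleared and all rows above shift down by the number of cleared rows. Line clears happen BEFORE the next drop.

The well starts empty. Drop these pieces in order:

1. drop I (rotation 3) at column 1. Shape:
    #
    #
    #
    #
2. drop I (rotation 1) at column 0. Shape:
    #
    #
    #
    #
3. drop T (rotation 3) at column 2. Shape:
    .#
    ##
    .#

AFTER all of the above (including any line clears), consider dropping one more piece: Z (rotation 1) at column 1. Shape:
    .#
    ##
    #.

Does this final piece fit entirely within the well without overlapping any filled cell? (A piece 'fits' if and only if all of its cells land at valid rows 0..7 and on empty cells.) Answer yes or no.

Answer: yes

Derivation:
Drop 1: I rot3 at col 1 lands with bottom-row=0; cleared 0 line(s) (total 0); column heights now [0 4 0 0 0], max=4
Drop 2: I rot1 at col 0 lands with bottom-row=0; cleared 0 line(s) (total 0); column heights now [4 4 0 0 0], max=4
Drop 3: T rot3 at col 2 lands with bottom-row=0; cleared 0 line(s) (total 0); column heights now [4 4 2 3 0], max=4
Test piece Z rot1 at col 1 (width 2): heights before test = [4 4 2 3 0]; fits = True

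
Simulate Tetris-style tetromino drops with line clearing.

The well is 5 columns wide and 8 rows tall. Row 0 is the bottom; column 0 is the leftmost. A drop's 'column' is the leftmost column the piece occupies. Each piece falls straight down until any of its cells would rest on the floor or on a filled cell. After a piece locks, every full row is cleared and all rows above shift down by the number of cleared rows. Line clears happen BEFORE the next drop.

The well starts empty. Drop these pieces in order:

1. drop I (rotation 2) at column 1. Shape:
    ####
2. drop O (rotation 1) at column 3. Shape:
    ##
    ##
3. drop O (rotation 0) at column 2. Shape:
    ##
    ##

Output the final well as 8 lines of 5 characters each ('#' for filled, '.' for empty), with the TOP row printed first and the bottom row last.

Answer: .....
.....
.....
..##.
..##.
...##
...##
.####

Derivation:
Drop 1: I rot2 at col 1 lands with bottom-row=0; cleared 0 line(s) (total 0); column heights now [0 1 1 1 1], max=1
Drop 2: O rot1 at col 3 lands with bottom-row=1; cleared 0 line(s) (total 0); column heights now [0 1 1 3 3], max=3
Drop 3: O rot0 at col 2 lands with bottom-row=3; cleared 0 line(s) (total 0); column heights now [0 1 5 5 3], max=5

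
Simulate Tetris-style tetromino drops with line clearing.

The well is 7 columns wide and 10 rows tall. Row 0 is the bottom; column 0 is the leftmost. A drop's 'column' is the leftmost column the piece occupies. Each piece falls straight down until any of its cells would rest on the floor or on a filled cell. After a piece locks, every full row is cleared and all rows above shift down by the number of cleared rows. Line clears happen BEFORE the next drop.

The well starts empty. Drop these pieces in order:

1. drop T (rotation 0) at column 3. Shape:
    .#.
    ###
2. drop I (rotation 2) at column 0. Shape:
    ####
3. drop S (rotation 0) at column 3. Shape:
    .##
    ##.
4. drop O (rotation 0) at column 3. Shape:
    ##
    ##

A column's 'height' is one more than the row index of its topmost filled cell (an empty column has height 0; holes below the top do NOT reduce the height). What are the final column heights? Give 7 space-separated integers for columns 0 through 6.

Answer: 2 2 2 6 6 4 0

Derivation:
Drop 1: T rot0 at col 3 lands with bottom-row=0; cleared 0 line(s) (total 0); column heights now [0 0 0 1 2 1 0], max=2
Drop 2: I rot2 at col 0 lands with bottom-row=1; cleared 0 line(s) (total 0); column heights now [2 2 2 2 2 1 0], max=2
Drop 3: S rot0 at col 3 lands with bottom-row=2; cleared 0 line(s) (total 0); column heights now [2 2 2 3 4 4 0], max=4
Drop 4: O rot0 at col 3 lands with bottom-row=4; cleared 0 line(s) (total 0); column heights now [2 2 2 6 6 4 0], max=6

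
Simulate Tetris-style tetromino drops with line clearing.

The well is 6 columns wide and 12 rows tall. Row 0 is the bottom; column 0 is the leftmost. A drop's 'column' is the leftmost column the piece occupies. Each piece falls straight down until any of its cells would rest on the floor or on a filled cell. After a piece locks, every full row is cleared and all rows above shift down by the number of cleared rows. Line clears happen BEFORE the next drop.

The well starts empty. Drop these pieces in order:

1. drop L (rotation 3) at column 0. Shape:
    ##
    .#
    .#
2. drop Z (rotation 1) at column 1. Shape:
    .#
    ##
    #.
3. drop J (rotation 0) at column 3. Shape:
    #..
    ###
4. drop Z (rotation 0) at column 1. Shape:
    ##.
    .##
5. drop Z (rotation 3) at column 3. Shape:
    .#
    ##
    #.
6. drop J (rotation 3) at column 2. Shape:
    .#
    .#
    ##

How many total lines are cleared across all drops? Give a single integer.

Answer: 0

Derivation:
Drop 1: L rot3 at col 0 lands with bottom-row=0; cleared 0 line(s) (total 0); column heights now [3 3 0 0 0 0], max=3
Drop 2: Z rot1 at col 1 lands with bottom-row=3; cleared 0 line(s) (total 0); column heights now [3 5 6 0 0 0], max=6
Drop 3: J rot0 at col 3 lands with bottom-row=0; cleared 0 line(s) (total 0); column heights now [3 5 6 2 1 1], max=6
Drop 4: Z rot0 at col 1 lands with bottom-row=6; cleared 0 line(s) (total 0); column heights now [3 8 8 7 1 1], max=8
Drop 5: Z rot3 at col 3 lands with bottom-row=7; cleared 0 line(s) (total 0); column heights now [3 8 8 9 10 1], max=10
Drop 6: J rot3 at col 2 lands with bottom-row=9; cleared 0 line(s) (total 0); column heights now [3 8 10 12 10 1], max=12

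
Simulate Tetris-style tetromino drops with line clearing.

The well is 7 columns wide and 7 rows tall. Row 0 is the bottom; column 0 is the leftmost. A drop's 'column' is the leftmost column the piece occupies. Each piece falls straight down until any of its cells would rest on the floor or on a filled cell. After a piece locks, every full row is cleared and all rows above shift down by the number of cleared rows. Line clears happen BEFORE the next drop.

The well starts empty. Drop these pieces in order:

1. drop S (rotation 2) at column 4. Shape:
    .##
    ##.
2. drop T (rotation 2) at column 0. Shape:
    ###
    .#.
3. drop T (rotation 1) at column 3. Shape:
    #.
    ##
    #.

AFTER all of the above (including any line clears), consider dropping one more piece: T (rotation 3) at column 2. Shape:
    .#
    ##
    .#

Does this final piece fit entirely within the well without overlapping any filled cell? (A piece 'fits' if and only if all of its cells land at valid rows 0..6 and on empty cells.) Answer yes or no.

Drop 1: S rot2 at col 4 lands with bottom-row=0; cleared 0 line(s) (total 0); column heights now [0 0 0 0 1 2 2], max=2
Drop 2: T rot2 at col 0 lands with bottom-row=0; cleared 0 line(s) (total 0); column heights now [2 2 2 0 1 2 2], max=2
Drop 3: T rot1 at col 3 lands with bottom-row=0; cleared 1 line(s) (total 1); column heights now [0 1 0 2 1 1 0], max=2
Test piece T rot3 at col 2 (width 2): heights before test = [0 1 0 2 1 1 0]; fits = True

Answer: yes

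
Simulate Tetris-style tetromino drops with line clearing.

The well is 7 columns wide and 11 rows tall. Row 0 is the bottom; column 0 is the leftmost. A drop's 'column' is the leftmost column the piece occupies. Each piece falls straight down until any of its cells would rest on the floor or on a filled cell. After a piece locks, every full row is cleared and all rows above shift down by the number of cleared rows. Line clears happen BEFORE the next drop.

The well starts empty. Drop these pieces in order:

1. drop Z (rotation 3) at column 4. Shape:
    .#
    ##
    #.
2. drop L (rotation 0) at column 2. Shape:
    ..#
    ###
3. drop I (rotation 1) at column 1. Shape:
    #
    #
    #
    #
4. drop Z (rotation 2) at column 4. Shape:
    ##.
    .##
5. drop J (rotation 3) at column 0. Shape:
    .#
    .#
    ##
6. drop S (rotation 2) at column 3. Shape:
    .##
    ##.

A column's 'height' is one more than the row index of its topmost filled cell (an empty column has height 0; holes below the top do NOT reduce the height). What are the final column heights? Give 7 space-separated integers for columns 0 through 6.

Drop 1: Z rot3 at col 4 lands with bottom-row=0; cleared 0 line(s) (total 0); column heights now [0 0 0 0 2 3 0], max=3
Drop 2: L rot0 at col 2 lands with bottom-row=2; cleared 0 line(s) (total 0); column heights now [0 0 3 3 4 3 0], max=4
Drop 3: I rot1 at col 1 lands with bottom-row=0; cleared 0 line(s) (total 0); column heights now [0 4 3 3 4 3 0], max=4
Drop 4: Z rot2 at col 4 lands with bottom-row=3; cleared 0 line(s) (total 0); column heights now [0 4 3 3 5 5 4], max=5
Drop 5: J rot3 at col 0 lands with bottom-row=4; cleared 0 line(s) (total 0); column heights now [5 7 3 3 5 5 4], max=7
Drop 6: S rot2 at col 3 lands with bottom-row=5; cleared 0 line(s) (total 0); column heights now [5 7 3 6 7 7 4], max=7

Answer: 5 7 3 6 7 7 4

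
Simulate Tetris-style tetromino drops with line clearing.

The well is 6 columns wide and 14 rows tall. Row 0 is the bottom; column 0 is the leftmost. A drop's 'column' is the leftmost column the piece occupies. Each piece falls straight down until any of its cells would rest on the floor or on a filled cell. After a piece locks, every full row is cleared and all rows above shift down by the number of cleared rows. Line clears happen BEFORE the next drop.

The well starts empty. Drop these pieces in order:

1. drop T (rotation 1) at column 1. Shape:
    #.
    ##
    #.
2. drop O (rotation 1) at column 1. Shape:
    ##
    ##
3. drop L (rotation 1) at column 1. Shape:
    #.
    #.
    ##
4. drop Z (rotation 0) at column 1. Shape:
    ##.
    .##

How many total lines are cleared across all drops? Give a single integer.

Drop 1: T rot1 at col 1 lands with bottom-row=0; cleared 0 line(s) (total 0); column heights now [0 3 2 0 0 0], max=3
Drop 2: O rot1 at col 1 lands with bottom-row=3; cleared 0 line(s) (total 0); column heights now [0 5 5 0 0 0], max=5
Drop 3: L rot1 at col 1 lands with bottom-row=5; cleared 0 line(s) (total 0); column heights now [0 8 6 0 0 0], max=8
Drop 4: Z rot0 at col 1 lands with bottom-row=7; cleared 0 line(s) (total 0); column heights now [0 9 9 8 0 0], max=9

Answer: 0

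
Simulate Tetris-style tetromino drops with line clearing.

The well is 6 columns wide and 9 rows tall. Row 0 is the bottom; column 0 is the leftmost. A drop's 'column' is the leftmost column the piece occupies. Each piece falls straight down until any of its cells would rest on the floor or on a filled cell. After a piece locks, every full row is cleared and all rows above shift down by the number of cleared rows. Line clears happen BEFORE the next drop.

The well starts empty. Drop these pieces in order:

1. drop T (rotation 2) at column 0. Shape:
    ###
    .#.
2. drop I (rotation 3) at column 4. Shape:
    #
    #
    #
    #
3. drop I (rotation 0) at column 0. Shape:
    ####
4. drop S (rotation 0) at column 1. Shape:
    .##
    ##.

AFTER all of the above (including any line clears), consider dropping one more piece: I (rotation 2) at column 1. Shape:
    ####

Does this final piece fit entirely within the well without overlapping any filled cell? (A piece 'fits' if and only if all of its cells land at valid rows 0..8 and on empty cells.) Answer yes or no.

Answer: yes

Derivation:
Drop 1: T rot2 at col 0 lands with bottom-row=0; cleared 0 line(s) (total 0); column heights now [2 2 2 0 0 0], max=2
Drop 2: I rot3 at col 4 lands with bottom-row=0; cleared 0 line(s) (total 0); column heights now [2 2 2 0 4 0], max=4
Drop 3: I rot0 at col 0 lands with bottom-row=2; cleared 0 line(s) (total 0); column heights now [3 3 3 3 4 0], max=4
Drop 4: S rot0 at col 1 lands with bottom-row=3; cleared 0 line(s) (total 0); column heights now [3 4 5 5 4 0], max=5
Test piece I rot2 at col 1 (width 4): heights before test = [3 4 5 5 4 0]; fits = True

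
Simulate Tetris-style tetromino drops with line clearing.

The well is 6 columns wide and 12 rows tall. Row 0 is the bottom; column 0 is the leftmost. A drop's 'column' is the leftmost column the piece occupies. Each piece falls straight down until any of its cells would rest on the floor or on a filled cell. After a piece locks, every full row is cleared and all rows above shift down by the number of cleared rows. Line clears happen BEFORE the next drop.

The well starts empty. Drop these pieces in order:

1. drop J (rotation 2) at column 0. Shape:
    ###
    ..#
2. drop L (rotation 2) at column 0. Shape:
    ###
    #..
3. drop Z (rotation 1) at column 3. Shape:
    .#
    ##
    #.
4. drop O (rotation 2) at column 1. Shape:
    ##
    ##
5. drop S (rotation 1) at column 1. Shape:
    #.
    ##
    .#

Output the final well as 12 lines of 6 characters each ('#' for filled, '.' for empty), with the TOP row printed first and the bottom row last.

Answer: ......
......
......
.#....
.##...
..#...
.##...
.##...
###...
#...#.
#####.
..##..

Derivation:
Drop 1: J rot2 at col 0 lands with bottom-row=0; cleared 0 line(s) (total 0); column heights now [2 2 2 0 0 0], max=2
Drop 2: L rot2 at col 0 lands with bottom-row=2; cleared 0 line(s) (total 0); column heights now [4 4 4 0 0 0], max=4
Drop 3: Z rot1 at col 3 lands with bottom-row=0; cleared 0 line(s) (total 0); column heights now [4 4 4 2 3 0], max=4
Drop 4: O rot2 at col 1 lands with bottom-row=4; cleared 0 line(s) (total 0); column heights now [4 6 6 2 3 0], max=6
Drop 5: S rot1 at col 1 lands with bottom-row=6; cleared 0 line(s) (total 0); column heights now [4 9 8 2 3 0], max=9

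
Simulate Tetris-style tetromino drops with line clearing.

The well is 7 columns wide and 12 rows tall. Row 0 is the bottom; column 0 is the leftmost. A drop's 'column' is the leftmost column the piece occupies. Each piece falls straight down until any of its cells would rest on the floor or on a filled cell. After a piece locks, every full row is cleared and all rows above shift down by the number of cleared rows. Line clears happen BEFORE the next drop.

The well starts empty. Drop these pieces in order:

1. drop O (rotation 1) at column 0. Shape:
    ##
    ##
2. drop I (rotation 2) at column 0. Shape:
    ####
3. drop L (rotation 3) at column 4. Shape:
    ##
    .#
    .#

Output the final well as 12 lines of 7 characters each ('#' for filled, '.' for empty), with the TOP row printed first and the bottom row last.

Answer: .......
.......
.......
.......
.......
.......
.......
.......
.......
######.
##...#.
##...#.

Derivation:
Drop 1: O rot1 at col 0 lands with bottom-row=0; cleared 0 line(s) (total 0); column heights now [2 2 0 0 0 0 0], max=2
Drop 2: I rot2 at col 0 lands with bottom-row=2; cleared 0 line(s) (total 0); column heights now [3 3 3 3 0 0 0], max=3
Drop 3: L rot3 at col 4 lands with bottom-row=0; cleared 0 line(s) (total 0); column heights now [3 3 3 3 3 3 0], max=3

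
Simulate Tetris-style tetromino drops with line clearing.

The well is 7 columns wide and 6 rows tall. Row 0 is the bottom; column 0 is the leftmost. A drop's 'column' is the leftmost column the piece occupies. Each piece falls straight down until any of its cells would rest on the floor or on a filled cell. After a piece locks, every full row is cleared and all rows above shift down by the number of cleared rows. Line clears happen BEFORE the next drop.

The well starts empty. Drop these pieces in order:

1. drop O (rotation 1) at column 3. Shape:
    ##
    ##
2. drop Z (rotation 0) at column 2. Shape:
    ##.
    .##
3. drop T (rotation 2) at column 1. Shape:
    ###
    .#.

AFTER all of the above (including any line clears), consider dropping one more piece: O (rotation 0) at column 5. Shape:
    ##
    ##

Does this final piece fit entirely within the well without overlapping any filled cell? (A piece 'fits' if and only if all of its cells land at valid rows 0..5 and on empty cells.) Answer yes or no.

Drop 1: O rot1 at col 3 lands with bottom-row=0; cleared 0 line(s) (total 0); column heights now [0 0 0 2 2 0 0], max=2
Drop 2: Z rot0 at col 2 lands with bottom-row=2; cleared 0 line(s) (total 0); column heights now [0 0 4 4 3 0 0], max=4
Drop 3: T rot2 at col 1 lands with bottom-row=4; cleared 0 line(s) (total 0); column heights now [0 6 6 6 3 0 0], max=6
Test piece O rot0 at col 5 (width 2): heights before test = [0 6 6 6 3 0 0]; fits = True

Answer: yes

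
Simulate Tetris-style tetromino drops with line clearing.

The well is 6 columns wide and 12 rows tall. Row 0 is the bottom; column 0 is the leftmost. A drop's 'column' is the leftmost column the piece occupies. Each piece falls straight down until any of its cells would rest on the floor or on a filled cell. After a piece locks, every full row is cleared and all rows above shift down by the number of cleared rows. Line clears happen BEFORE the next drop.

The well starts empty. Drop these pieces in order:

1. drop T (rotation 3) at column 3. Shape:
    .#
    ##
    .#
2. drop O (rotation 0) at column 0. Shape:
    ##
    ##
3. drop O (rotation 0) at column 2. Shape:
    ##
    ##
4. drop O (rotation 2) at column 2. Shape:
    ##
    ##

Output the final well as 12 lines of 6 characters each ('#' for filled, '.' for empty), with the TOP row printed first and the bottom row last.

Drop 1: T rot3 at col 3 lands with bottom-row=0; cleared 0 line(s) (total 0); column heights now [0 0 0 2 3 0], max=3
Drop 2: O rot0 at col 0 lands with bottom-row=0; cleared 0 line(s) (total 0); column heights now [2 2 0 2 3 0], max=3
Drop 3: O rot0 at col 2 lands with bottom-row=2; cleared 0 line(s) (total 0); column heights now [2 2 4 4 3 0], max=4
Drop 4: O rot2 at col 2 lands with bottom-row=4; cleared 0 line(s) (total 0); column heights now [2 2 6 6 3 0], max=6

Answer: ......
......
......
......
......
......
..##..
..##..
..##..
..###.
##.##.
##..#.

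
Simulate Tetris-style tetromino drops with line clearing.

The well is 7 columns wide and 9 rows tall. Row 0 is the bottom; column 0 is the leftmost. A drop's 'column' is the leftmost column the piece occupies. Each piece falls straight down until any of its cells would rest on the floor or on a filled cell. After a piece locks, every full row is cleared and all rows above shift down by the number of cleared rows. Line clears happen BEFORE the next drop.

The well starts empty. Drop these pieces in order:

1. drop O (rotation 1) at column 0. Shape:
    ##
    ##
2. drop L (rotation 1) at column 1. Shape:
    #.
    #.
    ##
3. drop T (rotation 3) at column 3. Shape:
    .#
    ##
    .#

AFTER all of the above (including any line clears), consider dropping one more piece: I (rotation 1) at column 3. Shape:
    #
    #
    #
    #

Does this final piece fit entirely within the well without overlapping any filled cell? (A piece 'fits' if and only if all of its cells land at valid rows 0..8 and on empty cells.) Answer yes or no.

Drop 1: O rot1 at col 0 lands with bottom-row=0; cleared 0 line(s) (total 0); column heights now [2 2 0 0 0 0 0], max=2
Drop 2: L rot1 at col 1 lands with bottom-row=2; cleared 0 line(s) (total 0); column heights now [2 5 3 0 0 0 0], max=5
Drop 3: T rot3 at col 3 lands with bottom-row=0; cleared 0 line(s) (total 0); column heights now [2 5 3 2 3 0 0], max=5
Test piece I rot1 at col 3 (width 1): heights before test = [2 5 3 2 3 0 0]; fits = True

Answer: yes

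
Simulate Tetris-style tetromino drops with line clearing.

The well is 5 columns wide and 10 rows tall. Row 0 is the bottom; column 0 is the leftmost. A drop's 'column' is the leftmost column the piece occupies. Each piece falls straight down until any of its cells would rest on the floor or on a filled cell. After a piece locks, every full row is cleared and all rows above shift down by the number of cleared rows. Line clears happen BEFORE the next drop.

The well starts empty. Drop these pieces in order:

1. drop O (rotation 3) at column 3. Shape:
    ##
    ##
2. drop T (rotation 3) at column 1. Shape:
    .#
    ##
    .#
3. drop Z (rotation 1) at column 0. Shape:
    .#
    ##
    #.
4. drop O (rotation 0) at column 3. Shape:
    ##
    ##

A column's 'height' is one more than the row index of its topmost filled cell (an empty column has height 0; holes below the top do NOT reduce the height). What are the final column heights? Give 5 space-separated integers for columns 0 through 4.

Drop 1: O rot3 at col 3 lands with bottom-row=0; cleared 0 line(s) (total 0); column heights now [0 0 0 2 2], max=2
Drop 2: T rot3 at col 1 lands with bottom-row=0; cleared 0 line(s) (total 0); column heights now [0 2 3 2 2], max=3
Drop 3: Z rot1 at col 0 lands with bottom-row=1; cleared 1 line(s) (total 1); column heights now [2 3 2 1 1], max=3
Drop 4: O rot0 at col 3 lands with bottom-row=1; cleared 1 line(s) (total 2); column heights now [0 2 1 2 2], max=2

Answer: 0 2 1 2 2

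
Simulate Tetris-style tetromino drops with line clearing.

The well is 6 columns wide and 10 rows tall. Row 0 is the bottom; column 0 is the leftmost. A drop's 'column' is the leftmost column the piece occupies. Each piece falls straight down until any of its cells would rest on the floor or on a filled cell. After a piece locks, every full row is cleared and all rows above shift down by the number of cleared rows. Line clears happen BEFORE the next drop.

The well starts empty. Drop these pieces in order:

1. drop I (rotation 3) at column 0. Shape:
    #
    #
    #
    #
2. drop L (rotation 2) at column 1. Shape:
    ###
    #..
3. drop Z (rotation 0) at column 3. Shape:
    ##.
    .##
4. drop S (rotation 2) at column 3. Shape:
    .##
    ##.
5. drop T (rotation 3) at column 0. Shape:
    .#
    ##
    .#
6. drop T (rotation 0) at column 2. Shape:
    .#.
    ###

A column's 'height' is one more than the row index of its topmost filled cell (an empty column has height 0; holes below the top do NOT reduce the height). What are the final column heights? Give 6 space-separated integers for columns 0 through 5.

Answer: 4 5 5 6 5 4

Derivation:
Drop 1: I rot3 at col 0 lands with bottom-row=0; cleared 0 line(s) (total 0); column heights now [4 0 0 0 0 0], max=4
Drop 2: L rot2 at col 1 lands with bottom-row=0; cleared 0 line(s) (total 0); column heights now [4 2 2 2 0 0], max=4
Drop 3: Z rot0 at col 3 lands with bottom-row=1; cleared 1 line(s) (total 1); column heights now [3 1 0 2 2 0], max=3
Drop 4: S rot2 at col 3 lands with bottom-row=2; cleared 0 line(s) (total 1); column heights now [3 1 0 3 4 4], max=4
Drop 5: T rot3 at col 0 lands with bottom-row=2; cleared 0 line(s) (total 1); column heights now [4 5 0 3 4 4], max=5
Drop 6: T rot0 at col 2 lands with bottom-row=4; cleared 0 line(s) (total 1); column heights now [4 5 5 6 5 4], max=6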